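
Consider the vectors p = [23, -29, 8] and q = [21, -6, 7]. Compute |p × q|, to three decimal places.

495.898

i: (-29)·7 - 8·(-6) = -203 - (-48) = -155
j: 8·21 - 23·7 = 168 - 161 = 7
k: 23·(-6) - (-29)·21 = -138 - (-609) = 471
p × q = (-155, 7, 471)
|p × q| = √((-155)² + 7² + 471²) = √245915 ≈ 495.8982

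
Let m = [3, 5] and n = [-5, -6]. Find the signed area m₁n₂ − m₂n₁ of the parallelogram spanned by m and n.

3·(-6) - 5·(-5) = -18 - (-25) = 7

7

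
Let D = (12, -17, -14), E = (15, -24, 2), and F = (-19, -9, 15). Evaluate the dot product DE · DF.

DE = E − D = (3, -7, 16)
DF = F − D = (-31, 8, 29)
DE · DF = 3·(-31) + (-7)·8 + 16·29 = -93 - 56 + 464 = 315

315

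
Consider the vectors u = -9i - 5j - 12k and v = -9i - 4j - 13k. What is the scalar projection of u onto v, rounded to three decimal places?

15.758

u · v = (-9)·(-9) + (-5)·(-4) + (-12)·(-13) = 81 + 20 + 156 = 257
|v| = √(81 + 16 + 169) = √266 ≈ 16.3095
comp_v u = 257 / √266 ≈ 15.758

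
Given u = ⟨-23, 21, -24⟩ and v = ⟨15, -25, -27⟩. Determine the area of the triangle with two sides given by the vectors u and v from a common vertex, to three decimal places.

i: 21·(-27) - (-24)·(-25) = -567 - 600 = -1167
j: (-24)·15 - (-23)·(-27) = -360 - 621 = -981
k: (-23)·(-25) - 21·15 = 575 - 315 = 260
u × v = (-1167, -981, 260)
|u × v| = √((-1167)² + (-981)² + 260²) = √2391850 ≈ 1546.5607
area = ½ · 1546.5607 ≈ 773.280

773.280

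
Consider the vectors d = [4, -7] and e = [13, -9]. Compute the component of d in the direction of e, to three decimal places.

d · e = 4·13 + (-7)·(-9) = 52 + 63 = 115
|e| = √(169 + 81) = √250 ≈ 15.8114
comp_e d = 115 / √250 ≈ 7.273

7.273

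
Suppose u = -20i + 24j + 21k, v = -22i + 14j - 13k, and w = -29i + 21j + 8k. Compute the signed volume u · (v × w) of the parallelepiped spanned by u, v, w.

v × w:
i: 14·8 - (-13)·21 = 112 - (-273) = 385
j: (-13)·(-29) - (-22)·8 = 377 - (-176) = 553
k: (-22)·21 - 14·(-29) = -462 - (-406) = -56
v × w = (385, 553, -56)
u · (v × w) = (-20)·385 + 24·553 + 21·(-56) = -7700 + 13272 - 1176 = 4396

4396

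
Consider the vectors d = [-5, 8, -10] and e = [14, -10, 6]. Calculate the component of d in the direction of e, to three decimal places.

d · e = (-5)·14 + 8·(-10) + (-10)·6 = -70 - 80 - 60 = -210
|e| = √(196 + 100 + 36) = √332 ≈ 18.2209
comp_e d = -210 / √332 ≈ -11.525

-11.525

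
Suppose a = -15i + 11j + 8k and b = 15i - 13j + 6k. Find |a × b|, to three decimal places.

271.846

i: 11·6 - 8·(-13) = 66 - (-104) = 170
j: 8·15 - (-15)·6 = 120 - (-90) = 210
k: (-15)·(-13) - 11·15 = 195 - 165 = 30
a × b = (170, 210, 30)
|a × b| = √(170² + 210² + 30²) = √73900 ≈ 271.8455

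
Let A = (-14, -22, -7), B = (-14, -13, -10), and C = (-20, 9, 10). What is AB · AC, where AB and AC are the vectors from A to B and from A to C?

228

AB = B − A = (0, 9, -3)
AC = C − A = (-6, 31, 17)
AB · AC = 0·(-6) + 9·31 + (-3)·17 = 0 + 279 - 51 = 228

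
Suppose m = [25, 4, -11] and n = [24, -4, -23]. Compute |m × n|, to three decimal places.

391.960

i: 4·(-23) - (-11)·(-4) = -92 - 44 = -136
j: (-11)·24 - 25·(-23) = -264 - (-575) = 311
k: 25·(-4) - 4·24 = -100 - 96 = -196
m × n = (-136, 311, -196)
|m × n| = √((-136)² + 311² + (-196)²) = √153633 ≈ 391.9605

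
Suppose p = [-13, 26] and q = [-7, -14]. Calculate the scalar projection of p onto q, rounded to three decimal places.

p · q = (-13)·(-7) + 26·(-14) = 91 - 364 = -273
|q| = √(49 + 196) = √245 ≈ 15.6525
comp_q p = -273 / √245 ≈ -17.441

-17.441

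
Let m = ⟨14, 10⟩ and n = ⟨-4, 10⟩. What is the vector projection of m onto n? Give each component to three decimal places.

(-1.517, 3.793)

m · n = 14·(-4) + 10·10 = -56 + 100 = 44
|n|² = 16 + 100 = 116
proj_n m = (44/116) · (-4, 10) ≈ (-1.517, 3.793)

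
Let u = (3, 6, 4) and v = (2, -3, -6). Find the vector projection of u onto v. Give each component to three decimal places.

u · v = 3·2 + 6·(-3) + 4·(-6) = 6 - 18 - 24 = -36
|v|² = 4 + 9 + 36 = 49
proj_v u = (-36/49) · (2, -3, -6) ≈ (-1.469, 2.204, 4.408)

(-1.469, 2.204, 4.408)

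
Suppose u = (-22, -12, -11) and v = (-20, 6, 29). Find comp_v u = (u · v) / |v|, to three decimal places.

1.371

u · v = (-22)·(-20) + (-12)·6 + (-11)·29 = 440 - 72 - 319 = 49
|v| = √(400 + 36 + 841) = √1277 ≈ 35.7351
comp_v u = 49 / √1277 ≈ 1.371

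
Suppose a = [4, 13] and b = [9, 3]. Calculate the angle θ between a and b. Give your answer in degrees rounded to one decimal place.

54.5

a · b = 4·9 + 13·3 = 36 + 39 = 75
|a|² = 16 + 169 = 185,  |a| = √185 ≈ 13.601471
|b|² = 81 + 9 = 90,  |b| = √90 ≈ 9.486833
cos θ = 75 / (13.601471 · 9.486833) ≈ 0.58124
θ = arccos(0.58124) ≈ 54.5°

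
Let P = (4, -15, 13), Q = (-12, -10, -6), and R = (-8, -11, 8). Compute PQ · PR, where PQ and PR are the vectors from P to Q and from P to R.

307

PQ = Q − P = (-16, 5, -19)
PR = R − P = (-12, 4, -5)
PQ · PR = (-16)·(-12) + 5·4 + (-19)·(-5) = 192 + 20 + 95 = 307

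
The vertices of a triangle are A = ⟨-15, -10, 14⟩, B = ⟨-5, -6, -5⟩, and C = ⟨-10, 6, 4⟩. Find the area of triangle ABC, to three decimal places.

AB = (10, 4, -19),  AC = (5, 16, -10)
i: 4·(-10) - (-19)·16 = -40 - (-304) = 264
j: (-19)·5 - 10·(-10) = -95 - (-100) = 5
k: 10·16 - 4·5 = 160 - 20 = 140
AB × AC = (264, 5, 140)
|AB × AC| = √89321 ≈ 298.8662
area = ½ · 298.8662 ≈ 149.433

149.433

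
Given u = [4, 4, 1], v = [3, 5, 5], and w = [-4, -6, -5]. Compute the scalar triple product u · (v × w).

v × w:
i: 5·(-5) - 5·(-6) = -25 - (-30) = 5
j: 5·(-4) - 3·(-5) = -20 - (-15) = -5
k: 3·(-6) - 5·(-4) = -18 - (-20) = 2
v × w = (5, -5, 2)
u · (v × w) = 4·5 + 4·(-5) + 1·2 = 20 - 20 + 2 = 2

2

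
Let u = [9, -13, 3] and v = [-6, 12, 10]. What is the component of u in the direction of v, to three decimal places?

u · v = 9·(-6) + (-13)·12 + 3·10 = -54 - 156 + 30 = -180
|v| = √(36 + 144 + 100) = √280 ≈ 16.7332
comp_v u = -180 / √280 ≈ -10.757

-10.757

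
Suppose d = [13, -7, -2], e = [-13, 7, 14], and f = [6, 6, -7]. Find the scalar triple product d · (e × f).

e × f:
i: 7·(-7) - 14·6 = -49 - 84 = -133
j: 14·6 - (-13)·(-7) = 84 - 91 = -7
k: (-13)·6 - 7·6 = -78 - 42 = -120
e × f = (-133, -7, -120)
d · (e × f) = 13·(-133) + (-7)·(-7) + (-2)·(-120) = -1729 + 49 + 240 = -1440

-1440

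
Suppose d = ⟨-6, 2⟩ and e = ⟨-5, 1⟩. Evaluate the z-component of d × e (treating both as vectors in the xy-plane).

4

(-6)·1 - 2·(-5) = -6 - (-10) = 4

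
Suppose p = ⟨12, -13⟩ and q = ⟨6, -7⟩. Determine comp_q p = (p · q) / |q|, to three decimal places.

17.680

p · q = 12·6 + (-13)·(-7) = 72 + 91 = 163
|q| = √(36 + 49) = √85 ≈ 9.2195
comp_q p = 163 / √85 ≈ 17.680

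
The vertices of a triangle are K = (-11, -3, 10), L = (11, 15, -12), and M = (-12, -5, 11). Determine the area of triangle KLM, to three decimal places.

18.385

KL = (22, 18, -22),  KM = (-1, -2, 1)
i: 18·1 - (-22)·(-2) = 18 - 44 = -26
j: (-22)·(-1) - 22·1 = 22 - 22 = 0
k: 22·(-2) - 18·(-1) = -44 - (-18) = -26
KL × KM = (-26, 0, -26)
|KL × KM| = √1352 ≈ 36.7696
area = ½ · 36.7696 ≈ 18.385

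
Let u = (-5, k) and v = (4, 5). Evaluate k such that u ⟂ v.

4

u · v = (-5)·4 + k·5 = -20 + 5k
Set equal to 0: 5k = 20, so k = 4.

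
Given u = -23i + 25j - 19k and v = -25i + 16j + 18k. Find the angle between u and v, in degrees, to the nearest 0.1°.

62.1

u · v = (-23)·(-25) + 25·16 + (-19)·18 = 575 + 400 - 342 = 633
|u|² = 529 + 625 + 361 = 1515,  |u| = √1515 ≈ 38.923001
|v|² = 625 + 256 + 324 = 1205,  |v| = √1205 ≈ 34.713110
cos θ = 633 / (38.923001 · 34.713110) ≈ 0.46849
θ = arccos(0.46849) ≈ 62.1°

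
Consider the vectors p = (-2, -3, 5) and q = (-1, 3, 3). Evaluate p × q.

(-24, 1, -9)

i: (-3)·3 - 5·3 = -9 - 15 = -24
j: 5·(-1) - (-2)·3 = -5 - (-6) = 1
k: (-2)·3 - (-3)·(-1) = -6 - 3 = -9
p × q = (-24, 1, -9)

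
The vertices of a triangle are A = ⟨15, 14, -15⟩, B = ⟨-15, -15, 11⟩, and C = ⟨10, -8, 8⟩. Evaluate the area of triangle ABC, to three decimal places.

AB = (-30, -29, 26),  AC = (-5, -22, 23)
i: (-29)·23 - 26·(-22) = -667 - (-572) = -95
j: 26·(-5) - (-30)·23 = -130 - (-690) = 560
k: (-30)·(-22) - (-29)·(-5) = 660 - 145 = 515
AB × AC = (-95, 560, 515)
|AB × AC| = √587850 ≈ 766.7138
area = ½ · 766.7138 ≈ 383.357

383.357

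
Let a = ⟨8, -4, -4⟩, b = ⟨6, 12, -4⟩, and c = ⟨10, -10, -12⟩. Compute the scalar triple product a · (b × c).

b × c:
i: 12·(-12) - (-4)·(-10) = -144 - 40 = -184
j: (-4)·10 - 6·(-12) = -40 - (-72) = 32
k: 6·(-10) - 12·10 = -60 - 120 = -180
b × c = (-184, 32, -180)
a · (b × c) = 8·(-184) + (-4)·32 + (-4)·(-180) = -1472 - 128 + 720 = -880

-880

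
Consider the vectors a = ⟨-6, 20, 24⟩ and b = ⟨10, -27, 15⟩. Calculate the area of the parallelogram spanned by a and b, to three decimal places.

1004.514

i: 20·15 - 24·(-27) = 300 - (-648) = 948
j: 24·10 - (-6)·15 = 240 - (-90) = 330
k: (-6)·(-27) - 20·10 = 162 - 200 = -38
a × b = (948, 330, -38)
|a × b| = √(948² + 330² + (-38)²) = √1009048 ≈ 1004.5138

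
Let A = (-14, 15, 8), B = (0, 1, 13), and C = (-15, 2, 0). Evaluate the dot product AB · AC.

128

AB = B − A = (14, -14, 5)
AC = C − A = (-1, -13, -8)
AB · AC = 14·(-1) + (-14)·(-13) + 5·(-8) = -14 + 182 - 40 = 128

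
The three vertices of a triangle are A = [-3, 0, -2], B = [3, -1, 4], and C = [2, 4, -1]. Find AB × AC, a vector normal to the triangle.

AB = (6, -1, 6)
AC = (5, 4, 1)
i: (-1)·1 - 6·4 = -1 - 24 = -25
j: 6·5 - 6·1 = 30 - 6 = 24
k: 6·4 - (-1)·5 = 24 - (-5) = 29
AB × AC = (-25, 24, 29)

(-25, 24, 29)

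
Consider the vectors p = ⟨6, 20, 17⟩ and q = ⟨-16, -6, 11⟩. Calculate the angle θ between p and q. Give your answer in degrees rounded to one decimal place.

p · q = 6·(-16) + 20·(-6) + 17·11 = -96 - 120 + 187 = -29
|p|² = 36 + 400 + 289 = 725,  |p| = √725 ≈ 26.925824
|q|² = 256 + 36 + 121 = 413,  |q| = √413 ≈ 20.322401
cos θ = -29 / (26.925824 · 20.322401) ≈ -0.05300
θ = arccos(-0.05300) ≈ 93.0°

93.0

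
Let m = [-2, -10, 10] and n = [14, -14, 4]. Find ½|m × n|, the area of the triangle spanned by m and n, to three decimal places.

122.605

i: (-10)·4 - 10·(-14) = -40 - (-140) = 100
j: 10·14 - (-2)·4 = 140 - (-8) = 148
k: (-2)·(-14) - (-10)·14 = 28 - (-140) = 168
m × n = (100, 148, 168)
|m × n| = √(100² + 148² + 168²) = √60128 ≈ 245.2101
area = ½ · 245.2101 ≈ 122.605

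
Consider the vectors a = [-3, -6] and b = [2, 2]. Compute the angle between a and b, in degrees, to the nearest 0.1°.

161.6

a · b = (-3)·2 + (-6)·2 = -6 - 12 = -18
|a|² = 9 + 36 = 45,  |a| = √45 ≈ 6.708204
|b|² = 4 + 4 = 8,  |b| = √8 ≈ 2.828427
cos θ = -18 / (6.708204 · 2.828427) ≈ -0.94868
θ = arccos(-0.94868) ≈ 161.6°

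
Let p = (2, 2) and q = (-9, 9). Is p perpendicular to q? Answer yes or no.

p · q = 2·(-9) + 2·9 = -18 + 18 = 0
Zero, so the vectors are orthogonal.

yes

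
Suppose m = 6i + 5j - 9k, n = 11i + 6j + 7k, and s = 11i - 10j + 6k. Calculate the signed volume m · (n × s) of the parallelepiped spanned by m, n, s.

2275

n × s:
i: 6·6 - 7·(-10) = 36 - (-70) = 106
j: 7·11 - 11·6 = 77 - 66 = 11
k: 11·(-10) - 6·11 = -110 - 66 = -176
n × s = (106, 11, -176)
m · (n × s) = 6·106 + 5·11 + (-9)·(-176) = 636 + 55 + 1584 = 2275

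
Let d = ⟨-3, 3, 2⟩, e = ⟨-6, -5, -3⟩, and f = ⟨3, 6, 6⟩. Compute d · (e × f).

75

e × f:
i: (-5)·6 - (-3)·6 = -30 - (-18) = -12
j: (-3)·3 - (-6)·6 = -9 - (-36) = 27
k: (-6)·6 - (-5)·3 = -36 - (-15) = -21
e × f = (-12, 27, -21)
d · (e × f) = (-3)·(-12) + 3·27 + 2·(-21) = 36 + 81 - 42 = 75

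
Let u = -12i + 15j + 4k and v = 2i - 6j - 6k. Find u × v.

(-66, -64, 42)

i: 15·(-6) - 4·(-6) = -90 - (-24) = -66
j: 4·2 - (-12)·(-6) = 8 - 72 = -64
k: (-12)·(-6) - 15·2 = 72 - 30 = 42
u × v = (-66, -64, 42)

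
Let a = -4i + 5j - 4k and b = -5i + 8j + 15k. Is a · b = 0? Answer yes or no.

yes

a · b = (-4)·(-5) + 5·8 + (-4)·15 = 20 + 40 - 60 = 0
Zero, so the vectors are orthogonal.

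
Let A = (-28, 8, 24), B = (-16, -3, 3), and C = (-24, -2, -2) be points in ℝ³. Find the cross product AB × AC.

(76, 228, -76)

AB = (12, -11, -21)
AC = (4, -10, -26)
i: (-11)·(-26) - (-21)·(-10) = 286 - 210 = 76
j: (-21)·4 - 12·(-26) = -84 - (-312) = 228
k: 12·(-10) - (-11)·4 = -120 - (-44) = -76
AB × AC = (76, 228, -76)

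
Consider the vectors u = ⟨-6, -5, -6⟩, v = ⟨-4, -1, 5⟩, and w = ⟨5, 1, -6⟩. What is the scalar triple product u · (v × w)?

v × w:
i: (-1)·(-6) - 5·1 = 6 - 5 = 1
j: 5·5 - (-4)·(-6) = 25 - 24 = 1
k: (-4)·1 - (-1)·5 = -4 - (-5) = 1
v × w = (1, 1, 1)
u · (v × w) = (-6)·1 + (-5)·1 + (-6)·1 = -6 - 5 - 6 = -17

-17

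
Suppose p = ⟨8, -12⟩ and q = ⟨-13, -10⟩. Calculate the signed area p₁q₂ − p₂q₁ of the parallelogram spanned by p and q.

8·(-10) - (-12)·(-13) = -80 - 156 = -236

-236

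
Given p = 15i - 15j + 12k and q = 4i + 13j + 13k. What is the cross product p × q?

i: (-15)·13 - 12·13 = -195 - 156 = -351
j: 12·4 - 15·13 = 48 - 195 = -147
k: 15·13 - (-15)·4 = 195 - (-60) = 255
p × q = (-351, -147, 255)

(-351, -147, 255)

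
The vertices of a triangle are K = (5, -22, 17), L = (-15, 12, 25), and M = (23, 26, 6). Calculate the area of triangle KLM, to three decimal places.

873.431

KL = (-20, 34, 8),  KM = (18, 48, -11)
i: 34·(-11) - 8·48 = -374 - 384 = -758
j: 8·18 - (-20)·(-11) = 144 - 220 = -76
k: (-20)·48 - 34·18 = -960 - 612 = -1572
KL × KM = (-758, -76, -1572)
|KL × KM| = √3051524 ≈ 1746.8612
area = ½ · 1746.8612 ≈ 873.431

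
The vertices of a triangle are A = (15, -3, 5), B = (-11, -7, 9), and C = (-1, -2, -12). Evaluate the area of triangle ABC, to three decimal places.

258.956

AB = (-26, -4, 4),  AC = (-16, 1, -17)
i: (-4)·(-17) - 4·1 = 68 - 4 = 64
j: 4·(-16) - (-26)·(-17) = -64 - 442 = -506
k: (-26)·1 - (-4)·(-16) = -26 - 64 = -90
AB × AC = (64, -506, -90)
|AB × AC| = √268232 ≈ 517.9112
area = ½ · 517.9112 ≈ 258.956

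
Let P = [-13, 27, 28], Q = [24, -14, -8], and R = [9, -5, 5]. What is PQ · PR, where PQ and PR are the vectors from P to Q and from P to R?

PQ = Q − P = (37, -41, -36)
PR = R − P = (22, -32, -23)
PQ · PR = 37·22 + (-41)·(-32) + (-36)·(-23) = 814 + 1312 + 828 = 2954

2954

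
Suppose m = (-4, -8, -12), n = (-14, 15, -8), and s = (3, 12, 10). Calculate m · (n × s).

644

n × s:
i: 15·10 - (-8)·12 = 150 - (-96) = 246
j: (-8)·3 - (-14)·10 = -24 - (-140) = 116
k: (-14)·12 - 15·3 = -168 - 45 = -213
n × s = (246, 116, -213)
m · (n × s) = (-4)·246 + (-8)·116 + (-12)·(-213) = -984 - 928 + 2556 = 644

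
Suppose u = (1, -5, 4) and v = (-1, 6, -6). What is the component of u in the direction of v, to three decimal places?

u · v = 1·(-1) + (-5)·6 + 4·(-6) = -1 - 30 - 24 = -55
|v| = √(1 + 36 + 36) = √73 ≈ 8.5440
comp_v u = -55 / √73 ≈ -6.437

-6.437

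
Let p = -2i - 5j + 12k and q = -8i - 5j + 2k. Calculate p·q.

p · q = (-2)·(-8) + (-5)·(-5) + 12·2 = 16 + 25 + 24 = 65

65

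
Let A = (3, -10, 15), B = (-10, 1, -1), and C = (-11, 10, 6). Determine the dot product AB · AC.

546

AB = B − A = (-13, 11, -16)
AC = C − A = (-14, 20, -9)
AB · AC = (-13)·(-14) + 11·20 + (-16)·(-9) = 182 + 220 + 144 = 546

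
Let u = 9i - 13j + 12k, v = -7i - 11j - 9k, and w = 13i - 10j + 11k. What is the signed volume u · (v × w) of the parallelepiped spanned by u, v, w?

v × w:
i: (-11)·11 - (-9)·(-10) = -121 - 90 = -211
j: (-9)·13 - (-7)·11 = -117 - (-77) = -40
k: (-7)·(-10) - (-11)·13 = 70 - (-143) = 213
v × w = (-211, -40, 213)
u · (v × w) = 9·(-211) + (-13)·(-40) + 12·213 = -1899 + 520 + 2556 = 1177

1177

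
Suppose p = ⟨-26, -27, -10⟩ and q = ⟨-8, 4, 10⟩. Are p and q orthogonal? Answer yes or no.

yes

p · q = (-26)·(-8) + (-27)·4 + (-10)·10 = 208 - 108 - 100 = 0
Zero, so the vectors are orthogonal.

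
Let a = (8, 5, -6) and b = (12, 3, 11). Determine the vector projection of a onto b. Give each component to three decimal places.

(1.971, 0.493, 1.807)

a · b = 8·12 + 5·3 + (-6)·11 = 96 + 15 - 66 = 45
|b|² = 144 + 9 + 121 = 274
proj_b a = (45/274) · (12, 3, 11) ≈ (1.971, 0.493, 1.807)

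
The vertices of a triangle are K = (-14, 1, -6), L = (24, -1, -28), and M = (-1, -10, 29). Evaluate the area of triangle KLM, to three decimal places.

845.941

KL = (38, -2, -22),  KM = (13, -11, 35)
i: (-2)·35 - (-22)·(-11) = -70 - 242 = -312
j: (-22)·13 - 38·35 = -286 - 1330 = -1616
k: 38·(-11) - (-2)·13 = -418 - (-26) = -392
KL × KM = (-312, -1616, -392)
|KL × KM| = √2862464 ≈ 1691.8818
area = ½ · 1691.8818 ≈ 845.941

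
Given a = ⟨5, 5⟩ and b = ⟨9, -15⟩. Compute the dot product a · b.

-30

a · b = 5·9 + 5·(-15) = 45 - 75 = -30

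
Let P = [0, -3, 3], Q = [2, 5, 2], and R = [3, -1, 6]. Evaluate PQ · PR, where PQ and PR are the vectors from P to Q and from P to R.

PQ = Q − P = (2, 8, -1)
PR = R − P = (3, 2, 3)
PQ · PR = 2·3 + 8·2 + (-1)·3 = 6 + 16 - 3 = 19

19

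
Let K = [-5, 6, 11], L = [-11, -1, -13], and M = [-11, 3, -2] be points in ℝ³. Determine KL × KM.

KL = (-6, -7, -24)
KM = (-6, -3, -13)
i: (-7)·(-13) - (-24)·(-3) = 91 - 72 = 19
j: (-24)·(-6) - (-6)·(-13) = 144 - 78 = 66
k: (-6)·(-3) - (-7)·(-6) = 18 - 42 = -24
KL × KM = (19, 66, -24)

(19, 66, -24)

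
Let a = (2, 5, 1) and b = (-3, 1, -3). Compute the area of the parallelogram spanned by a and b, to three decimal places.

23.537

i: 5·(-3) - 1·1 = -15 - 1 = -16
j: 1·(-3) - 2·(-3) = -3 - (-6) = 3
k: 2·1 - 5·(-3) = 2 - (-15) = 17
a × b = (-16, 3, 17)
|a × b| = √((-16)² + 3² + 17²) = √554 ≈ 23.5372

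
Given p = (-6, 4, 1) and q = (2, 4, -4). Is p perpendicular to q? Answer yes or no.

p · q = (-6)·2 + 4·4 + 1·(-4) = -12 + 16 - 4 = 0
Zero, so the vectors are orthogonal.

yes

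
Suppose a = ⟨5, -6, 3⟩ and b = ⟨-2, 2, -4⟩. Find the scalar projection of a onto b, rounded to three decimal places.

-6.940

a · b = 5·(-2) + (-6)·2 + 3·(-4) = -10 - 12 - 12 = -34
|b| = √(4 + 4 + 16) = √24 ≈ 4.8990
comp_b a = -34 / √24 ≈ -6.940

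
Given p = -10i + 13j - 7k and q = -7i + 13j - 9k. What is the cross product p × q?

(-26, -41, -39)

i: 13·(-9) - (-7)·13 = -117 - (-91) = -26
j: (-7)·(-7) - (-10)·(-9) = 49 - 90 = -41
k: (-10)·13 - 13·(-7) = -130 - (-91) = -39
p × q = (-26, -41, -39)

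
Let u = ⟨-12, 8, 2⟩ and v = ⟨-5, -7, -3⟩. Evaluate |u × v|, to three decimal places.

i: 8·(-3) - 2·(-7) = -24 - (-14) = -10
j: 2·(-5) - (-12)·(-3) = -10 - 36 = -46
k: (-12)·(-7) - 8·(-5) = 84 - (-40) = 124
u × v = (-10, -46, 124)
|u × v| = √((-10)² + (-46)² + 124²) = √17592 ≈ 132.6348

132.635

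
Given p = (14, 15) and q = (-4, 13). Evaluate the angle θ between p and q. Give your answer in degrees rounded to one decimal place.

60.1

p · q = 14·(-4) + 15·13 = -56 + 195 = 139
|p|² = 196 + 225 = 421,  |p| = √421 ≈ 20.518285
|q|² = 16 + 169 = 185,  |q| = √185 ≈ 13.601471
cos θ = 139 / (20.518285 · 13.601471) ≈ 0.49807
θ = arccos(0.49807) ≈ 60.1°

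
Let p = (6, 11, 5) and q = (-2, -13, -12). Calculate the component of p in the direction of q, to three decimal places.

p · q = 6·(-2) + 11·(-13) + 5·(-12) = -12 - 143 - 60 = -215
|q| = √(4 + 169 + 144) = √317 ≈ 17.8045
comp_q p = -215 / √317 ≈ -12.076

-12.076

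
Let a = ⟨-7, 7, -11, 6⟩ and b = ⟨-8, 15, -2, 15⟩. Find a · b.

273

a · b = (-7)·(-8) + 7·15 + (-11)·(-2) + 6·15 = 56 + 105 + 22 + 90 = 273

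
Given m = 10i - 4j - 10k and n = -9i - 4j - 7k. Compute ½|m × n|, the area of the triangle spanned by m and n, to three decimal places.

i: (-4)·(-7) - (-10)·(-4) = 28 - 40 = -12
j: (-10)·(-9) - 10·(-7) = 90 - (-70) = 160
k: 10·(-4) - (-4)·(-9) = -40 - 36 = -76
m × n = (-12, 160, -76)
|m × n| = √((-12)² + 160² + (-76)²) = √31520 ≈ 177.5387
area = ½ · 177.5387 ≈ 88.769

88.769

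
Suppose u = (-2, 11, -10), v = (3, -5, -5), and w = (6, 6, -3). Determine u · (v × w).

-801

v × w:
i: (-5)·(-3) - (-5)·6 = 15 - (-30) = 45
j: (-5)·6 - 3·(-3) = -30 - (-9) = -21
k: 3·6 - (-5)·6 = 18 - (-30) = 48
v × w = (45, -21, 48)
u · (v × w) = (-2)·45 + 11·(-21) + (-10)·48 = -90 - 231 - 480 = -801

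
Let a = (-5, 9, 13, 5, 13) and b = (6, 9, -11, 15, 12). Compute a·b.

139

a · b = (-5)·6 + 9·9 + 13·(-11) + 5·15 + 13·12 = -30 + 81 - 143 + 75 + 156 = 139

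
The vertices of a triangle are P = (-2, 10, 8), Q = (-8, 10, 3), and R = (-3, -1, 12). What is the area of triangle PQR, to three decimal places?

PQ = (-6, 0, -5),  PR = (-1, -11, 4)
i: 0·4 - (-5)·(-11) = 0 - 55 = -55
j: (-5)·(-1) - (-6)·4 = 5 - (-24) = 29
k: (-6)·(-11) - 0·(-1) = 66 - 0 = 66
PQ × PR = (-55, 29, 66)
|PQ × PR| = √8222 ≈ 90.6752
area = ½ · 90.6752 ≈ 45.338

45.338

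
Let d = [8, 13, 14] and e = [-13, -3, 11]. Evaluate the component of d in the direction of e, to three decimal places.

0.636

d · e = 8·(-13) + 13·(-3) + 14·11 = -104 - 39 + 154 = 11
|e| = √(169 + 9 + 121) = √299 ≈ 17.2916
comp_e d = 11 / √299 ≈ 0.636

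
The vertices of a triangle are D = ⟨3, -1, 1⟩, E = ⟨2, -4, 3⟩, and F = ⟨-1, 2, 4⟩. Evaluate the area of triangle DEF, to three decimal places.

DE = (-1, -3, 2),  DF = (-4, 3, 3)
i: (-3)·3 - 2·3 = -9 - 6 = -15
j: 2·(-4) - (-1)·3 = -8 - (-3) = -5
k: (-1)·3 - (-3)·(-4) = -3 - 12 = -15
DE × DF = (-15, -5, -15)
|DE × DF| = √475 ≈ 21.7945
area = ½ · 21.7945 ≈ 10.897

10.897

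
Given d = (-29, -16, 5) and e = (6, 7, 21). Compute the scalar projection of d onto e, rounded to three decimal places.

d · e = (-29)·6 + (-16)·7 + 5·21 = -174 - 112 + 105 = -181
|e| = √(36 + 49 + 441) = √526 ≈ 22.9347
comp_e d = -181 / √526 ≈ -7.892

-7.892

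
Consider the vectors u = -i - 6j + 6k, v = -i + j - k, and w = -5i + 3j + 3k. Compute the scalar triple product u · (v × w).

-42

v × w:
i: 1·3 - (-1)·3 = 3 - (-3) = 6
j: (-1)·(-5) - (-1)·3 = 5 - (-3) = 8
k: (-1)·3 - 1·(-5) = -3 - (-5) = 2
v × w = (6, 8, 2)
u · (v × w) = (-1)·6 + (-6)·8 + 6·2 = -6 - 48 + 12 = -42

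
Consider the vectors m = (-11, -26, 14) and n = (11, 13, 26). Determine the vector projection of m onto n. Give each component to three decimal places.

(-1.082, -1.278, -2.557)

m · n = (-11)·11 + (-26)·13 + 14·26 = -121 - 338 + 364 = -95
|n|² = 121 + 169 + 676 = 966
proj_n m = (-95/966) · (11, 13, 26) ≈ (-1.082, -1.278, -2.557)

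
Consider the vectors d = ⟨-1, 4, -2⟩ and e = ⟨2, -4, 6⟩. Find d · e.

-30

d · e = (-1)·2 + 4·(-4) + (-2)·6 = -2 - 16 - 12 = -30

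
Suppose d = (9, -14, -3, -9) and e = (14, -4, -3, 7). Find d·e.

128

d · e = 9·14 + (-14)·(-4) + (-3)·(-3) + (-9)·7 = 126 + 56 + 9 - 63 = 128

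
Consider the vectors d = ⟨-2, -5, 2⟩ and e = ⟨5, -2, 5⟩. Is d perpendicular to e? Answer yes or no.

no

d · e = (-2)·5 + (-5)·(-2) + 2·5 = -10 + 10 + 10 = 10
Nonzero, so the vectors are not orthogonal.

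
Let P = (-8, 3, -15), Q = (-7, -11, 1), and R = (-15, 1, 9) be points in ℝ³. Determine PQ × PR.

(-304, -136, -100)

PQ = (1, -14, 16)
PR = (-7, -2, 24)
i: (-14)·24 - 16·(-2) = -336 - (-32) = -304
j: 16·(-7) - 1·24 = -112 - 24 = -136
k: 1·(-2) - (-14)·(-7) = -2 - 98 = -100
PQ × PR = (-304, -136, -100)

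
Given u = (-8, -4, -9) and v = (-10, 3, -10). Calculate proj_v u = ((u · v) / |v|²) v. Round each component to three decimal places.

u · v = (-8)·(-10) + (-4)·3 + (-9)·(-10) = 80 - 12 + 90 = 158
|v|² = 100 + 9 + 100 = 209
proj_v u = (158/209) · (-10, 3, -10) ≈ (-7.560, 2.268, -7.560)

(-7.560, 2.268, -7.560)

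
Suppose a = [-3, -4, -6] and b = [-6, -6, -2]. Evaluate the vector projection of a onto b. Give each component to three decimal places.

a · b = (-3)·(-6) + (-4)·(-6) + (-6)·(-2) = 18 + 24 + 12 = 54
|b|² = 36 + 36 + 4 = 76
proj_b a = (54/76) · (-6, -6, -2) ≈ (-4.263, -4.263, -1.421)

(-4.263, -4.263, -1.421)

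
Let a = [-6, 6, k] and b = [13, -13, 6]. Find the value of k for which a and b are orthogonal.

a · b = (-6)·13 + 6·(-13) + k·6 = -156 + 6k
Set equal to 0: 6k = 156, so k = 26.

26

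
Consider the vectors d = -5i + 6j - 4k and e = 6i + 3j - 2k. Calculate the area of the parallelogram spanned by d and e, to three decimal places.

i: 6·(-2) - (-4)·3 = -12 - (-12) = 0
j: (-4)·6 - (-5)·(-2) = -24 - 10 = -34
k: (-5)·3 - 6·6 = -15 - 36 = -51
d × e = (0, -34, -51)
|d × e| = √(0² + (-34)² + (-51)²) = √3757 ≈ 61.2944

61.294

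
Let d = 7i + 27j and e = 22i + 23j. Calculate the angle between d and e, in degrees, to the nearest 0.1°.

d · e = 7·22 + 27·23 = 154 + 621 = 775
|d|² = 49 + 729 = 778,  |d| = √778 ≈ 27.892651
|e|² = 484 + 529 = 1013,  |e| = √1013 ≈ 31.827661
cos θ = 775 / (27.892651 · 31.827661) ≈ 0.87299
θ = arccos(0.87299) ≈ 29.2°

29.2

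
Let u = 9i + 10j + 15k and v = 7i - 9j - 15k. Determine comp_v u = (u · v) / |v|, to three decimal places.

u · v = 9·7 + 10·(-9) + 15·(-15) = 63 - 90 - 225 = -252
|v| = √(49 + 81 + 225) = √355 ≈ 18.8414
comp_v u = -252 / √355 ≈ -13.375

-13.375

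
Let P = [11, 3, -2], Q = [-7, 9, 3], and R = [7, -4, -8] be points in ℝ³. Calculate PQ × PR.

PQ = (-18, 6, 5)
PR = (-4, -7, -6)
i: 6·(-6) - 5·(-7) = -36 - (-35) = -1
j: 5·(-4) - (-18)·(-6) = -20 - 108 = -128
k: (-18)·(-7) - 6·(-4) = 126 - (-24) = 150
PQ × PR = (-1, -128, 150)

(-1, -128, 150)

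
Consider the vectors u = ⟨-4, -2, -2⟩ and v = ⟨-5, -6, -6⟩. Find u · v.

44

u · v = (-4)·(-5) + (-2)·(-6) + (-2)·(-6) = 20 + 12 + 12 = 44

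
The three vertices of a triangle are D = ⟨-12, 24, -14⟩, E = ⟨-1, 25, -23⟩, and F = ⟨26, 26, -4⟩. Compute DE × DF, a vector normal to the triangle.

DE = (11, 1, -9)
DF = (38, 2, 10)
i: 1·10 - (-9)·2 = 10 - (-18) = 28
j: (-9)·38 - 11·10 = -342 - 110 = -452
k: 11·2 - 1·38 = 22 - 38 = -16
DE × DF = (28, -452, -16)

(28, -452, -16)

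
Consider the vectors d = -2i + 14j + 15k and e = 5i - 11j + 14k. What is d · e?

d · e = (-2)·5 + 14·(-11) + 15·14 = -10 - 154 + 210 = 46

46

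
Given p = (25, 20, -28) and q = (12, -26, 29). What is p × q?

(-148, -1061, -890)

i: 20·29 - (-28)·(-26) = 580 - 728 = -148
j: (-28)·12 - 25·29 = -336 - 725 = -1061
k: 25·(-26) - 20·12 = -650 - 240 = -890
p × q = (-148, -1061, -890)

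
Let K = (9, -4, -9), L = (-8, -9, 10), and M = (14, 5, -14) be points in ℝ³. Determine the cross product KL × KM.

KL = (-17, -5, 19)
KM = (5, 9, -5)
i: (-5)·(-5) - 19·9 = 25 - 171 = -146
j: 19·5 - (-17)·(-5) = 95 - 85 = 10
k: (-17)·9 - (-5)·5 = -153 - (-25) = -128
KL × KM = (-146, 10, -128)

(-146, 10, -128)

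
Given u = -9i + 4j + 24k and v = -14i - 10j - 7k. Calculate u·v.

u · v = (-9)·(-14) + 4·(-10) + 24·(-7) = 126 - 40 - 168 = -82

-82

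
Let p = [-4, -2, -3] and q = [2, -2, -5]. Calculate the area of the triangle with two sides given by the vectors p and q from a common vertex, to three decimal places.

i: (-2)·(-5) - (-3)·(-2) = 10 - 6 = 4
j: (-3)·2 - (-4)·(-5) = -6 - 20 = -26
k: (-4)·(-2) - (-2)·2 = 8 - (-4) = 12
p × q = (4, -26, 12)
|p × q| = √(4² + (-26)² + 12²) = √836 ≈ 28.9137
area = ½ · 28.9137 ≈ 14.457

14.457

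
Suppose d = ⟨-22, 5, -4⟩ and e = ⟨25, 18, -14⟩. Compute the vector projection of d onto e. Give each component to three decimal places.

(-8.821, -6.351, 4.940)

d · e = (-22)·25 + 5·18 + (-4)·(-14) = -550 + 90 + 56 = -404
|e|² = 625 + 324 + 196 = 1145
proj_e d = (-404/1145) · (25, 18, -14) ≈ (-8.821, -6.351, 4.940)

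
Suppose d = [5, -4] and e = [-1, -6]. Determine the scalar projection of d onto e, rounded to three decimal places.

3.124

d · e = 5·(-1) + (-4)·(-6) = -5 + 24 = 19
|e| = √(1 + 36) = √37 ≈ 6.0828
comp_e d = 19 / √37 ≈ 3.124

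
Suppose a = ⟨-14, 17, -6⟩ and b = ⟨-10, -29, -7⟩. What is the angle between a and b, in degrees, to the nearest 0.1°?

115.7

a · b = (-14)·(-10) + 17·(-29) + (-6)·(-7) = 140 - 493 + 42 = -311
|a|² = 196 + 289 + 36 = 521,  |a| = √521 ≈ 22.825424
|b|² = 100 + 841 + 49 = 990,  |b| = √990 ≈ 31.464265
cos θ = -311 / (22.825424 · 31.464265) ≈ -0.43304
θ = arccos(-0.43304) ≈ 115.7°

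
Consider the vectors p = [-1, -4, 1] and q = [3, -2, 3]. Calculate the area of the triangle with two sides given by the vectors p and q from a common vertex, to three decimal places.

9.110

i: (-4)·3 - 1·(-2) = -12 - (-2) = -10
j: 1·3 - (-1)·3 = 3 - (-3) = 6
k: (-1)·(-2) - (-4)·3 = 2 - (-12) = 14
p × q = (-10, 6, 14)
|p × q| = √((-10)² + 6² + 14²) = √332 ≈ 18.2209
area = ½ · 18.2209 ≈ 9.110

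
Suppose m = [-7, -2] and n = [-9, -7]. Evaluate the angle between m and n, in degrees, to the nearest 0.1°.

m · n = (-7)·(-9) + (-2)·(-7) = 63 + 14 = 77
|m|² = 49 + 4 = 53,  |m| = √53 ≈ 7.280110
|n|² = 81 + 49 = 130,  |n| = √130 ≈ 11.401754
cos θ = 77 / (7.280110 · 11.401754) ≈ 0.92764
θ = arccos(0.92764) ≈ 21.9°

21.9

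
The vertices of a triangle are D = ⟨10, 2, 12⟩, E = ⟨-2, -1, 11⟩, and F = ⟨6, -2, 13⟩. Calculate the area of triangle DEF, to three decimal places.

20.006

DE = (-12, -3, -1),  DF = (-4, -4, 1)
i: (-3)·1 - (-1)·(-4) = -3 - 4 = -7
j: (-1)·(-4) - (-12)·1 = 4 - (-12) = 16
k: (-12)·(-4) - (-3)·(-4) = 48 - 12 = 36
DE × DF = (-7, 16, 36)
|DE × DF| = √1601 ≈ 40.0125
area = ½ · 40.0125 ≈ 20.006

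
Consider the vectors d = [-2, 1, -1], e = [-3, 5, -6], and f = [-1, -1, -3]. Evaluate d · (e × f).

e × f:
i: 5·(-3) - (-6)·(-1) = -15 - 6 = -21
j: (-6)·(-1) - (-3)·(-3) = 6 - 9 = -3
k: (-3)·(-1) - 5·(-1) = 3 - (-5) = 8
e × f = (-21, -3, 8)
d · (e × f) = (-2)·(-21) + 1·(-3) + (-1)·8 = 42 - 3 - 8 = 31

31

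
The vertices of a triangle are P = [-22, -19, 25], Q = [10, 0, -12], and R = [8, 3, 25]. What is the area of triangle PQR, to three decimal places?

691.493

PQ = (32, 19, -37),  PR = (30, 22, 0)
i: 19·0 - (-37)·22 = 0 - (-814) = 814
j: (-37)·30 - 32·0 = -1110 - 0 = -1110
k: 32·22 - 19·30 = 704 - 570 = 134
PQ × PR = (814, -1110, 134)
|PQ × PR| = √1912652 ≈ 1382.9866
area = ½ · 1382.9866 ≈ 691.493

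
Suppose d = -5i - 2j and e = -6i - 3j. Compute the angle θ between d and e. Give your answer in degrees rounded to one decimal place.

4.8

d · e = (-5)·(-6) + (-2)·(-3) = 30 + 6 = 36
|d|² = 25 + 4 = 29,  |d| = √29 ≈ 5.385165
|e|² = 36 + 9 = 45,  |e| = √45 ≈ 6.708204
cos θ = 36 / (5.385165 · 6.708204) ≈ 0.99655
θ = arccos(0.99655) ≈ 4.8°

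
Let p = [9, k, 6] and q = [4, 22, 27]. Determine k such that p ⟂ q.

-9

p · q = 9·4 + k·22 + 6·27 = 198 + 22k
Set equal to 0: 22k = -198, so k = -9.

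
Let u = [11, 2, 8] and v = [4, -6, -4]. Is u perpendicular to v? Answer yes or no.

yes

u · v = 11·4 + 2·(-6) + 8·(-4) = 44 - 12 - 32 = 0
Zero, so the vectors are orthogonal.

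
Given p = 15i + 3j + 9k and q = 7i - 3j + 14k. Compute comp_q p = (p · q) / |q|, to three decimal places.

13.930

p · q = 15·7 + 3·(-3) + 9·14 = 105 - 9 + 126 = 222
|q| = √(49 + 9 + 196) = √254 ≈ 15.9374
comp_q p = 222 / √254 ≈ 13.930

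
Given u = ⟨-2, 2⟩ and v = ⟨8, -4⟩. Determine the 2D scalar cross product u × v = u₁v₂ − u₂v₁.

-8

(-2)·(-4) - 2·8 = 8 - 16 = -8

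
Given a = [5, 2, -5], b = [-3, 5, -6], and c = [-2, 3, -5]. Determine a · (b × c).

-46

b × c:
i: 5·(-5) - (-6)·3 = -25 - (-18) = -7
j: (-6)·(-2) - (-3)·(-5) = 12 - 15 = -3
k: (-3)·3 - 5·(-2) = -9 - (-10) = 1
b × c = (-7, -3, 1)
a · (b × c) = 5·(-7) + 2·(-3) + (-5)·1 = -35 - 6 - 5 = -46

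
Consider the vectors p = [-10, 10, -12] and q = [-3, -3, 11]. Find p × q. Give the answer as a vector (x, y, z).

i: 10·11 - (-12)·(-3) = 110 - 36 = 74
j: (-12)·(-3) - (-10)·11 = 36 - (-110) = 146
k: (-10)·(-3) - 10·(-3) = 30 - (-30) = 60
p × q = (74, 146, 60)

(74, 146, 60)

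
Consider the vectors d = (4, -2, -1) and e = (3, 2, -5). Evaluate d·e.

13

d · e = 4·3 + (-2)·2 + (-1)·(-5) = 12 - 4 + 5 = 13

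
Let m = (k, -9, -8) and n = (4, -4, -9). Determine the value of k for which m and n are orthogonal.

-27

m · n = k·4 + (-9)·(-4) + (-8)·(-9) = 108 + 4k
Set equal to 0: 4k = -108, so k = -27.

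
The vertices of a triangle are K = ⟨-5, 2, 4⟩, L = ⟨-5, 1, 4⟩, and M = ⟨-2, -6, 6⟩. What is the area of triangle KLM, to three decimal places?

1.803

KL = (0, -1, 0),  KM = (3, -8, 2)
i: (-1)·2 - 0·(-8) = -2 - 0 = -2
j: 0·3 - 0·2 = 0 - 0 = 0
k: 0·(-8) - (-1)·3 = 0 - (-3) = 3
KL × KM = (-2, 0, 3)
|KL × KM| = √13 ≈ 3.6056
area = ½ · 3.6056 ≈ 1.803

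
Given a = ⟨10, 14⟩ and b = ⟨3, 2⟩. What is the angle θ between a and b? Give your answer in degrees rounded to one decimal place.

a · b = 10·3 + 14·2 = 30 + 28 = 58
|a|² = 100 + 196 = 296,  |a| = √296 ≈ 17.204651
|b|² = 9 + 4 = 13,  |b| = √13 ≈ 3.605551
cos θ = 58 / (17.204651 · 3.605551) ≈ 0.93500
θ = arccos(0.93500) ≈ 20.8°

20.8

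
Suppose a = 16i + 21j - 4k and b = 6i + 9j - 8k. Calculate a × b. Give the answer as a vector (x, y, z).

i: 21·(-8) - (-4)·9 = -168 - (-36) = -132
j: (-4)·6 - 16·(-8) = -24 - (-128) = 104
k: 16·9 - 21·6 = 144 - 126 = 18
a × b = (-132, 104, 18)

(-132, 104, 18)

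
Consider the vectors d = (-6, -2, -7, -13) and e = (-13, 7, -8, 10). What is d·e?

-10

d · e = (-6)·(-13) + (-2)·7 + (-7)·(-8) + (-13)·10 = 78 - 14 + 56 - 130 = -10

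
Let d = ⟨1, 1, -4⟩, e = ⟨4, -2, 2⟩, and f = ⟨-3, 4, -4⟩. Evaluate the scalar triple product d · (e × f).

e × f:
i: (-2)·(-4) - 2·4 = 8 - 8 = 0
j: 2·(-3) - 4·(-4) = -6 - (-16) = 10
k: 4·4 - (-2)·(-3) = 16 - 6 = 10
e × f = (0, 10, 10)
d · (e × f) = 1·0 + 1·10 + (-4)·10 = 0 + 10 - 40 = -30

-30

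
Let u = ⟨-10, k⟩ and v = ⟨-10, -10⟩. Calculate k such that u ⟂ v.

u · v = (-10)·(-10) + k·(-10) = 100 - 10k
Set equal to 0: -10k = -100, so k = 10.

10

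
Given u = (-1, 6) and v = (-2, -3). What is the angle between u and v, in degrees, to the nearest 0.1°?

136.8

u · v = (-1)·(-2) + 6·(-3) = 2 - 18 = -16
|u|² = 1 + 36 = 37,  |u| = √37 ≈ 6.082763
|v|² = 4 + 9 = 13,  |v| = √13 ≈ 3.605551
cos θ = -16 / (6.082763 · 3.605551) ≈ -0.72954
θ = arccos(-0.72954) ≈ 136.8°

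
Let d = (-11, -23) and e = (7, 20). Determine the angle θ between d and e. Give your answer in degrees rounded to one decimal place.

173.7

d · e = (-11)·7 + (-23)·20 = -77 - 460 = -537
|d|² = 121 + 529 = 650,  |d| = √650 ≈ 25.495098
|e|² = 49 + 400 = 449,  |e| = √449 ≈ 21.189620
cos θ = -537 / (25.495098 · 21.189620) ≈ -0.99402
θ = arccos(-0.99402) ≈ 173.7°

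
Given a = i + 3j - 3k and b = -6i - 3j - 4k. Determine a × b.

i: 3·(-4) - (-3)·(-3) = -12 - 9 = -21
j: (-3)·(-6) - 1·(-4) = 18 - (-4) = 22
k: 1·(-3) - 3·(-6) = -3 - (-18) = 15
a × b = (-21, 22, 15)

(-21, 22, 15)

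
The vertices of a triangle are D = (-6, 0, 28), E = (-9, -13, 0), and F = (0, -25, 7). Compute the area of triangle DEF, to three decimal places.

254.509

DE = (-3, -13, -28),  DF = (6, -25, -21)
i: (-13)·(-21) - (-28)·(-25) = 273 - 700 = -427
j: (-28)·6 - (-3)·(-21) = -168 - 63 = -231
k: (-3)·(-25) - (-13)·6 = 75 - (-78) = 153
DE × DF = (-427, -231, 153)
|DE × DF| = √259099 ≈ 509.0177
area = ½ · 509.0177 ≈ 254.509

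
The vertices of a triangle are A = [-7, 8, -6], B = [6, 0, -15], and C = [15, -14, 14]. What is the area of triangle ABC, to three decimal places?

295.816

AB = (13, -8, -9),  AC = (22, -22, 20)
i: (-8)·20 - (-9)·(-22) = -160 - 198 = -358
j: (-9)·22 - 13·20 = -198 - 260 = -458
k: 13·(-22) - (-8)·22 = -286 - (-176) = -110
AB × AC = (-358, -458, -110)
|AB × AC| = √350028 ≈ 591.6316
area = ½ · 591.6316 ≈ 295.816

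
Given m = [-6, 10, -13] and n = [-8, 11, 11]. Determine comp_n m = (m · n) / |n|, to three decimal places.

m · n = (-6)·(-8) + 10·11 + (-13)·11 = 48 + 110 - 143 = 15
|n| = √(64 + 121 + 121) = √306 ≈ 17.4929
comp_n m = 15 / √306 ≈ 0.857

0.857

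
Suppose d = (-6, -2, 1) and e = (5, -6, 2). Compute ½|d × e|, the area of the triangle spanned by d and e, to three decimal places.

24.541

i: (-2)·2 - 1·(-6) = -4 - (-6) = 2
j: 1·5 - (-6)·2 = 5 - (-12) = 17
k: (-6)·(-6) - (-2)·5 = 36 - (-10) = 46
d × e = (2, 17, 46)
|d × e| = √(2² + 17² + 46²) = √2409 ≈ 49.0816
area = ½ · 49.0816 ≈ 24.541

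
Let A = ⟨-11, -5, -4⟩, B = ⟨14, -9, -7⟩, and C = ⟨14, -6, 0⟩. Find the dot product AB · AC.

AB = B − A = (25, -4, -3)
AC = C − A = (25, -1, 4)
AB · AC = 25·25 + (-4)·(-1) + (-3)·4 = 625 + 4 - 12 = 617

617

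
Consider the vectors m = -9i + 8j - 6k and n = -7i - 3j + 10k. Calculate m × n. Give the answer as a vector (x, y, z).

(62, 132, 83)

i: 8·10 - (-6)·(-3) = 80 - 18 = 62
j: (-6)·(-7) - (-9)·10 = 42 - (-90) = 132
k: (-9)·(-3) - 8·(-7) = 27 - (-56) = 83
m × n = (62, 132, 83)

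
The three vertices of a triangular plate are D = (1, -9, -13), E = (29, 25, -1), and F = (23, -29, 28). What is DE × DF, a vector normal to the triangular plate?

DE = (28, 34, 12)
DF = (22, -20, 41)
i: 34·41 - 12·(-20) = 1394 - (-240) = 1634
j: 12·22 - 28·41 = 264 - 1148 = -884
k: 28·(-20) - 34·22 = -560 - 748 = -1308
DE × DF = (1634, -884, -1308)

(1634, -884, -1308)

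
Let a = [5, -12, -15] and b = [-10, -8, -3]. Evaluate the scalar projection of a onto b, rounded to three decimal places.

6.919

a · b = 5·(-10) + (-12)·(-8) + (-15)·(-3) = -50 + 96 + 45 = 91
|b| = √(100 + 64 + 9) = √173 ≈ 13.1529
comp_b a = 91 / √173 ≈ 6.919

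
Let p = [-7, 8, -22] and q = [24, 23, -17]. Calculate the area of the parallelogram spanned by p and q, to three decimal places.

824.693

i: 8·(-17) - (-22)·23 = -136 - (-506) = 370
j: (-22)·24 - (-7)·(-17) = -528 - 119 = -647
k: (-7)·23 - 8·24 = -161 - 192 = -353
p × q = (370, -647, -353)
|p × q| = √(370² + (-647)² + (-353)²) = √680118 ≈ 824.6927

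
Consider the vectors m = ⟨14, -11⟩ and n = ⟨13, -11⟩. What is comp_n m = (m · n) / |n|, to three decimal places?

m · n = 14·13 + (-11)·(-11) = 182 + 121 = 303
|n| = √(169 + 121) = √290 ≈ 17.0294
comp_n m = 303 / √290 ≈ 17.793

17.793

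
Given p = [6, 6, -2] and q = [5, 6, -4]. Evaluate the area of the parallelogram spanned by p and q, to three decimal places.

19.391

i: 6·(-4) - (-2)·6 = -24 - (-12) = -12
j: (-2)·5 - 6·(-4) = -10 - (-24) = 14
k: 6·6 - 6·5 = 36 - 30 = 6
p × q = (-12, 14, 6)
|p × q| = √((-12)² + 14² + 6²) = √376 ≈ 19.3907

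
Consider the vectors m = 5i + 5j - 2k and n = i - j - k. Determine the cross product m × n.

(-7, 3, -10)

i: 5·(-1) - (-2)·(-1) = -5 - 2 = -7
j: (-2)·1 - 5·(-1) = -2 - (-5) = 3
k: 5·(-1) - 5·1 = -5 - 5 = -10
m × n = (-7, 3, -10)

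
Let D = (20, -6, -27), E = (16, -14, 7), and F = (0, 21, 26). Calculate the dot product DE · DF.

1666

DE = E − D = (-4, -8, 34)
DF = F − D = (-20, 27, 53)
DE · DF = (-4)·(-20) + (-8)·27 + 34·53 = 80 - 216 + 1802 = 1666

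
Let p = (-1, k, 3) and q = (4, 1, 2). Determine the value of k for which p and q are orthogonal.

-2

p · q = (-1)·4 + k·1 + 3·2 = 2 + 1k
Set equal to 0: 1k = -2, so k = -2.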